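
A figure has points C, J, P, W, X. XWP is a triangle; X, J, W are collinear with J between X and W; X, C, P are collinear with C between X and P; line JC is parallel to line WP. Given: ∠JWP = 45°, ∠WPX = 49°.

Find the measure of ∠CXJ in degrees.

∠CXJ = 86°

1. ∠PWX = 45°  [J on ray WX]
2. ∠PXW = 86°  [△XWP]
3. ∠CXJ = 86°  [J on XW, C on XP]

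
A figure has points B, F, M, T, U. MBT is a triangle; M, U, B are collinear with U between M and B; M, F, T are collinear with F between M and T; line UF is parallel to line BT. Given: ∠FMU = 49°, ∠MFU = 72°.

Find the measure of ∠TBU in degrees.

∠TBU = 59°

1. ∠FUM = 59°  [△MUF]
2. ∠BUF = 121°  [linear pair at U on MB]
3. ∠TBU = 59°  [UF∥BT, co-interior at B–U]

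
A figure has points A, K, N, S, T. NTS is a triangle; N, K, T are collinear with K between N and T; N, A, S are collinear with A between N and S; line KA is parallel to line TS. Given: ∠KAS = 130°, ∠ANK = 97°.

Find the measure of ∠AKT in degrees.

∠AKT = 147°

1. ∠KAN = 50°  [linear pair at A on NS]
2. ∠AKN = 33°  [△NKA]
3. ∠AKT = 147°  [linear pair at K on NT]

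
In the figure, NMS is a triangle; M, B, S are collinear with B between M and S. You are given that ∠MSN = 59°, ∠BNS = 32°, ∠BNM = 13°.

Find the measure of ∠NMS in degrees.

1. ∠BSN = 59°  [B on ray SM]
2. ∠NBS = 89°  [△NBS]
3. ∠MBN = 91°  [linear pair at B on MS]
4. ∠BMN = 76°  [△NMB]
5. ∠NMS = 76°  [B on ray MS]

∠NMS = 76°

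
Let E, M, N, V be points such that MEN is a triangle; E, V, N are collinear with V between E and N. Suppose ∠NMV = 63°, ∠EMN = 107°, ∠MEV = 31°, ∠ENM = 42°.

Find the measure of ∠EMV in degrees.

1. ∠MNV = 42°  [V on ray NE]
2. ∠MVN = 75°  [△MVN]
3. ∠EVM = 105°  [linear pair at V on EN]
4. ∠EMV = 44°  [△MEV]

∠EMV = 44°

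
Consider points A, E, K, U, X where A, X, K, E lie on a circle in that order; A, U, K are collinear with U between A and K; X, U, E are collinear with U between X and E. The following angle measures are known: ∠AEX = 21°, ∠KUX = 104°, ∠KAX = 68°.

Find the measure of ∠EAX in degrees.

1. ∠AUX = 76°  [linear pair at U on AK]
2. ∠AXE = 36°  [△AUX]
3. ∠EAX = 123°  [△AXE]

∠EAX = 123°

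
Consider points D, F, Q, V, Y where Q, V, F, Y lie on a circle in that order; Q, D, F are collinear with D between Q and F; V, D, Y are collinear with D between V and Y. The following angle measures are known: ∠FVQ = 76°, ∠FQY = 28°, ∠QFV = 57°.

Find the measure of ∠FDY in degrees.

1. ∠FYQ = 104°  [cyclic QVFY, opposite ∠V+∠Y]
2. ∠FQV = 47°  [△QVF]
3. ∠QFY = 48°  [△QFY]
4. ∠FYV = 47°  [same arc VF]
5. ∠FDY = 85°  [△FDY]

∠FDY = 85°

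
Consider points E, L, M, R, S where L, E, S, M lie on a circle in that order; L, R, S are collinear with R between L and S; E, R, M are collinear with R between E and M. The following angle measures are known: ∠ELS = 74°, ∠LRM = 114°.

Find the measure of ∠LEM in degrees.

1. ∠EMS = 74°  [same arc ES]
2. ∠MRS = 66°  [linear pair at R on LS]
3. ∠LSM = 40°  [△SRM]
4. ∠LEM = 40°  [same arc LM]

∠LEM = 40°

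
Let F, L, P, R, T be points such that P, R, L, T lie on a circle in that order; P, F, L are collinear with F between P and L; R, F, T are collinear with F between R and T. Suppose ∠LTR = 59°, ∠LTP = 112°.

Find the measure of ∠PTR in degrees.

∠PTR = 53°

1. ∠LPR = 59°  [same arc RL]
2. ∠LRP = 68°  [cyclic PRLT, opposite ∠R+∠T]
3. ∠PLR = 53°  [△PRL]
4. ∠PTR = 53°  [same arc PR]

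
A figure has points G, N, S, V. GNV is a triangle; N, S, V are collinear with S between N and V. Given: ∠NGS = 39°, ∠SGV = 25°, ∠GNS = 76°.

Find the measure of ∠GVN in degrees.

1. ∠GSN = 65°  [△GNS]
2. ∠GSV = 115°  [linear pair at S on NV]
3. ∠GVS = 40°  [△GSV]
4. ∠GVN = 40°  [S on ray VN]

∠GVN = 40°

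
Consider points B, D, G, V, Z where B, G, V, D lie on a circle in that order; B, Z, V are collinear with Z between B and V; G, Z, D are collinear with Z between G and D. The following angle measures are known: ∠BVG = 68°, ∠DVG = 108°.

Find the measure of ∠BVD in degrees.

∠BVD = 40°

1. ∠BDG = 68°  [same arc BG]
2. ∠DBG = 72°  [cyclic BGVD, opposite ∠B+∠V]
3. ∠BGD = 40°  [△BGD]
4. ∠BVD = 40°  [same arc BD]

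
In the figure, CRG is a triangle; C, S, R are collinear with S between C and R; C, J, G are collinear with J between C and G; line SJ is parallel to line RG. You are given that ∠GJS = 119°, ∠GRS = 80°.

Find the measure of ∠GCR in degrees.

1. ∠CJS = 61°  [linear pair at J on CG]
2. ∠CRG = 80°  [S on ray RC]
3. ∠CGR = 61°  [SJ∥RG, corresponding at J]
4. ∠GCR = 39°  [△CRG]

∠GCR = 39°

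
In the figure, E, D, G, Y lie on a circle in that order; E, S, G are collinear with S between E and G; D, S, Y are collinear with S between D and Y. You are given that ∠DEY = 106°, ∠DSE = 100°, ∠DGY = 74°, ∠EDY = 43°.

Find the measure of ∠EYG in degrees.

1. ∠DYE = 31°  [△EDY]
2. ∠DEG = 37°  [△ESD]
3. ∠DGE = 31°  [same arc ED]
4. ∠EDG = 112°  [△EDG]
5. ∠EYG = 68°  [cyclic EDGY, opposite ∠D+∠Y]

∠EYG = 68°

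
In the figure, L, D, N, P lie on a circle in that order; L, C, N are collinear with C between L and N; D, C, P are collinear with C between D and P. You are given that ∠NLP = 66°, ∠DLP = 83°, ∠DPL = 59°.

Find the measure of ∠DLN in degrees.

1. ∠NDP = 66°  [same arc NP]
2. ∠DNP = 97°  [cyclic LDNP, opposite ∠L+∠N]
3. ∠DPN = 17°  [△DNP]
4. ∠DLN = 17°  [same arc DN]

∠DLN = 17°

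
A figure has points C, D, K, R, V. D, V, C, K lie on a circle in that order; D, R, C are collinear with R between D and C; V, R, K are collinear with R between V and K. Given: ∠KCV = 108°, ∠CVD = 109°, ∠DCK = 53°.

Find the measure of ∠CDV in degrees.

1. ∠KDV = 72°  [cyclic DVCK, opposite ∠D+∠C]
2. ∠DVK = 53°  [same arc DK]
3. ∠DKV = 55°  [△DVK]
4. ∠DCV = 55°  [same arc DV]
5. ∠CDV = 16°  [△DVC]

∠CDV = 16°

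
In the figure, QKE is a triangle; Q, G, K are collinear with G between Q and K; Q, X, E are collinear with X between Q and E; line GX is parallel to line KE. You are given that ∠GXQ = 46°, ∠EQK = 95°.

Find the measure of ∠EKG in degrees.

1. ∠KEQ = 46°  [GX∥KE, corresponding at X]
2. ∠EKQ = 39°  [△QKE]
3. ∠EKG = 39°  [G on ray KQ]

∠EKG = 39°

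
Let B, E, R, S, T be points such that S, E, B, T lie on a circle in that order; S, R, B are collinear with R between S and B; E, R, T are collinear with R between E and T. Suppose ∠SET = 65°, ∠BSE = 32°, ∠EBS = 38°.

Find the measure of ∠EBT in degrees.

∠EBT = 103°

1. ∠ETS = 38°  [same arc SE]
2. ∠EST = 77°  [△SET]
3. ∠EBT = 103°  [cyclic SEBT, opposite ∠S+∠B]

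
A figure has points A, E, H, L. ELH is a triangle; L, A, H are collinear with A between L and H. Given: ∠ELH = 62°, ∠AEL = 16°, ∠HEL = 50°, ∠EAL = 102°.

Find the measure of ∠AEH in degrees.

1. ∠EHL = 68°  [△ELH]
2. ∠EAH = 78°  [linear pair at A on LH]
3. ∠AHE = 68°  [A on ray HL]
4. ∠AEH = 34°  [△EAH]

∠AEH = 34°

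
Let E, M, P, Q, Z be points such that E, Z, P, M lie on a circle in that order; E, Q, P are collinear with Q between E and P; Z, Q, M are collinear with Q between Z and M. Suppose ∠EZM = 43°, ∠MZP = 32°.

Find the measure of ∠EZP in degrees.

1. ∠EPM = 43°  [same arc EM]
2. ∠MEP = 32°  [same arc PM]
3. ∠EMP = 105°  [△EPM]
4. ∠EZP = 75°  [cyclic EZPM, opposite ∠Z+∠M]

∠EZP = 75°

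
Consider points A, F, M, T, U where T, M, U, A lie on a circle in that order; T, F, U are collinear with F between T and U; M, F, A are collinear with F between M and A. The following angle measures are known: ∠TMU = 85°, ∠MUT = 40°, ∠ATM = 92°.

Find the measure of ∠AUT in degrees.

∠AUT = 48°

1. ∠MAT = 40°  [same arc TM]
2. ∠AMT = 48°  [△TMA]
3. ∠AUT = 48°  [same arc TA]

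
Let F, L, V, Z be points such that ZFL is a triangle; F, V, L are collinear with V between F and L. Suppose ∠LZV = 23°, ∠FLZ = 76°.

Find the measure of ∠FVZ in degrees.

1. ∠VLZ = 76°  [V on ray LF]
2. ∠LVZ = 81°  [△ZVL]
3. ∠FVZ = 99°  [linear pair at V on FL]

∠FVZ = 99°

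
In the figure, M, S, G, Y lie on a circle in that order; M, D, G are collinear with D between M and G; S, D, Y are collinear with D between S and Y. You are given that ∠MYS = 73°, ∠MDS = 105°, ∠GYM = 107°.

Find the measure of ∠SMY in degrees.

∠SMY = 66°

1. ∠MGS = 73°  [same arc MS]
2. ∠GSM = 73°  [cyclic MSGY, opposite ∠S+∠Y]
3. ∠GMS = 34°  [△MSG]
4. ∠MSY = 41°  [△MDS]
5. ∠SMY = 66°  [△MSY]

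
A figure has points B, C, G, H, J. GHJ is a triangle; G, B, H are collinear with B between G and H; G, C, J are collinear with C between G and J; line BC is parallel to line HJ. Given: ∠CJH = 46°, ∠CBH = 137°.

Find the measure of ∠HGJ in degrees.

1. ∠GJH = 46°  [C on ray JG]
2. ∠CBG = 43°  [linear pair at B on GH]
3. ∠BCG = 46°  [BC∥HJ, corresponding at C]
4. ∠BGC = 91°  [△GBC]
5. ∠HGJ = 91°  [B on GH, C on GJ]

∠HGJ = 91°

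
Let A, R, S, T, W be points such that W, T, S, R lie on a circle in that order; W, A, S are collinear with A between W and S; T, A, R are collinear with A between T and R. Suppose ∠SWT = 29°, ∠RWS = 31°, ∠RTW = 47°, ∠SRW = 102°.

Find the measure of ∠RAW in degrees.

1. ∠SRT = 29°  [same arc TS]
2. ∠RSW = 47°  [△WSR]
3. ∠RAS = 104°  [△SAR]
4. ∠RAW = 76°  [linear pair at A on WS]

∠RAW = 76°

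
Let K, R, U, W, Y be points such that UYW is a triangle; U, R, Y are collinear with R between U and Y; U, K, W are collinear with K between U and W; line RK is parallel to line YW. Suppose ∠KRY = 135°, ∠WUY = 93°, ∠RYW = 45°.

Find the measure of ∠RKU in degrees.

1. ∠KRU = 45°  [linear pair at R on UY]
2. ∠KUR = 93°  [R on UY, K on UW]
3. ∠RKU = 42°  [△URK]

∠RKU = 42°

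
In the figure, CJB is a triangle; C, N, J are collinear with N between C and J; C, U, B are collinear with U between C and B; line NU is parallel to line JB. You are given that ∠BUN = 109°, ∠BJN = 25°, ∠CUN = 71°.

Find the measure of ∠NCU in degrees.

∠NCU = 84°

1. ∠BJC = 25°  [N on ray JC]
2. ∠CBJ = 71°  [NU∥JB, corresponding at U]
3. ∠BCJ = 84°  [△CJB]
4. ∠NCU = 84°  [N on CJ, U on CB]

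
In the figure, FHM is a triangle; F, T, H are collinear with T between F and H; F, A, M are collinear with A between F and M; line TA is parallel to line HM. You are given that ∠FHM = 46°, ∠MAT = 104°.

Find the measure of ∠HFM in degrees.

∠HFM = 58°

1. ∠ATF = 46°  [TA∥HM, corresponding at T]
2. ∠FAT = 76°  [linear pair at A on FM]
3. ∠AFT = 58°  [△FTA]
4. ∠HFM = 58°  [T on FH, A on FM]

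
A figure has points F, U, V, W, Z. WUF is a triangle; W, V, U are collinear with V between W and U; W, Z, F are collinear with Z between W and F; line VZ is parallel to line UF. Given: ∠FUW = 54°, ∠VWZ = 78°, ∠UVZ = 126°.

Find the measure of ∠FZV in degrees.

1. ∠WVZ = 54°  [VZ∥UF, corresponding at V]
2. ∠VZW = 48°  [△WVZ]
3. ∠FZV = 132°  [linear pair at Z on WF]

∠FZV = 132°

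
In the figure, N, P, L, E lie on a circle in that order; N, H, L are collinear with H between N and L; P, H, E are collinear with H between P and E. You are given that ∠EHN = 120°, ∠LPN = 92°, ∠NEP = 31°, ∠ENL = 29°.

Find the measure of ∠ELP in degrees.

1. ∠EHL = 60°  [linear pair at H on NL]
2. ∠LEN = 88°  [cyclic NPLE, opposite ∠P+∠E]
3. ∠EPL = 29°  [same arc LE]
4. ∠ELN = 63°  [△NLE]
5. ∠LEP = 57°  [△LHE]
6. ∠ELP = 94°  [△PLE]

∠ELP = 94°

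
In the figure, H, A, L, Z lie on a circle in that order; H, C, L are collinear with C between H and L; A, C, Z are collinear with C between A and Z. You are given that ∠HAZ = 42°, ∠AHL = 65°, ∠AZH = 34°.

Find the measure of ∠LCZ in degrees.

1. ∠HLZ = 42°  [same arc HZ]
2. ∠AZL = 65°  [same arc AL]
3. ∠LCZ = 73°  [△LCZ]

∠LCZ = 73°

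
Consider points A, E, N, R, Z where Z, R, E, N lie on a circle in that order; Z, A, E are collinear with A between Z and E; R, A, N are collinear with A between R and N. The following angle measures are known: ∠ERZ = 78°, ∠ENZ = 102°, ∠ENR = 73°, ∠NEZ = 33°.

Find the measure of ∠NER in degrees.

∠NER = 62°

1. ∠EZN = 45°  [△ZEN]
2. ∠ERN = 45°  [same arc EN]
3. ∠NER = 62°  [△REN]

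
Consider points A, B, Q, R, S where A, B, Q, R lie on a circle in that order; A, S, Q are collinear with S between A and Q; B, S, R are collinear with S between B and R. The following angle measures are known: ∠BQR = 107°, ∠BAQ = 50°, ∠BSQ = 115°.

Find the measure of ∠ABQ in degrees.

∠ABQ = 88°

1. ∠BRQ = 50°  [same arc BQ]
2. ∠QBR = 23°  [△BQR]
3. ∠AQB = 42°  [△BSQ]
4. ∠ABQ = 88°  [△ABQ]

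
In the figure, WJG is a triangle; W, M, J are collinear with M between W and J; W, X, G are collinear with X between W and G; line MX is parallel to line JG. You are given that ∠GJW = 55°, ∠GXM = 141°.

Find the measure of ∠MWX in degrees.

1. ∠WMX = 55°  [MX∥JG, corresponding at M]
2. ∠MXW = 39°  [linear pair at X on WG]
3. ∠MWX = 86°  [△WMX]

∠MWX = 86°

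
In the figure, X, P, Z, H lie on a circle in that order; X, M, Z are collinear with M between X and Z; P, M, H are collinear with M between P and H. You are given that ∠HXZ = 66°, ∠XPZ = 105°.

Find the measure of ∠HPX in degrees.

1. ∠XHZ = 75°  [cyclic XPZH, opposite ∠P+∠H]
2. ∠HZX = 39°  [△XZH]
3. ∠HPX = 39°  [same arc XH]

∠HPX = 39°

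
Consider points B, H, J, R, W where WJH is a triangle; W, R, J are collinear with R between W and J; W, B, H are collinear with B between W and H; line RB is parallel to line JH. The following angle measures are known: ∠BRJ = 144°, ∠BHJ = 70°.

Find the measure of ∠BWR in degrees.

1. ∠BRW = 36°  [linear pair at R on WJ]
2. ∠JHW = 70°  [B on ray HW]
3. ∠HJW = 36°  [RB∥JH, corresponding at R]
4. ∠HWJ = 74°  [△WJH]
5. ∠BWR = 74°  [R on WJ, B on WH]

∠BWR = 74°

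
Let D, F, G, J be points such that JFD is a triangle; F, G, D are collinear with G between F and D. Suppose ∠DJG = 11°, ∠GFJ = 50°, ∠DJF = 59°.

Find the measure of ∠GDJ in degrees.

∠GDJ = 71°

1. ∠DFJ = 50°  [G on ray FD]
2. ∠FDJ = 71°  [△JFD]
3. ∠GDJ = 71°  [G on ray DF]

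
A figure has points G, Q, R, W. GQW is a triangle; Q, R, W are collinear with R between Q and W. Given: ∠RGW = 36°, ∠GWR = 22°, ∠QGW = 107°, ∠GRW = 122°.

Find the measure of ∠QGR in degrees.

1. ∠GWQ = 22°  [R on ray WQ]
2. ∠GQW = 51°  [△GQW]
3. ∠GRQ = 58°  [linear pair at R on QW]
4. ∠GQR = 51°  [R on ray QW]
5. ∠QGR = 71°  [△GQR]

∠QGR = 71°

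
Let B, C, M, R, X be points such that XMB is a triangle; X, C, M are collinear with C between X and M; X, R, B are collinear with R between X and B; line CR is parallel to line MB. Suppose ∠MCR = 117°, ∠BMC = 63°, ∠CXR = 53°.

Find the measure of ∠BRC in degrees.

1. ∠RCX = 63°  [linear pair at C on XM]
2. ∠CRX = 64°  [△XCR]
3. ∠BRC = 116°  [linear pair at R on XB]

∠BRC = 116°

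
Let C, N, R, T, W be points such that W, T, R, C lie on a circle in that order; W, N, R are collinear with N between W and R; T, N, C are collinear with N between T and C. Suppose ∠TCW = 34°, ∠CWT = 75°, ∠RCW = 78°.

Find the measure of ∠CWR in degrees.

∠CWR = 31°

1. ∠CTW = 71°  [△WTC]
2. ∠CRW = 71°  [same arc WC]
3. ∠CWR = 31°  [△WRC]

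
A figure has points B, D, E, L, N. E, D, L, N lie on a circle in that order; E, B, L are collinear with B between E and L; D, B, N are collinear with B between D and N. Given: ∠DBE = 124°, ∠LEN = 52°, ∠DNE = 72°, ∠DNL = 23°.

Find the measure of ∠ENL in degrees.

1. ∠LBN = 124°  [vertical angles at B]
2. ∠ELN = 33°  [△LBN]
3. ∠ENL = 95°  [△ELN]

∠ENL = 95°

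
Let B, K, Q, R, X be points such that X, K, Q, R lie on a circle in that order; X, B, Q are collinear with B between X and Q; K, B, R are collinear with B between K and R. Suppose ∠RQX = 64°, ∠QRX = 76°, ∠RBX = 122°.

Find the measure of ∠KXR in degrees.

∠KXR = 98°

1. ∠RKX = 64°  [same arc XR]
2. ∠QXR = 40°  [△XQR]
3. ∠KRX = 18°  [△XBR]
4. ∠KXR = 98°  [△XKR]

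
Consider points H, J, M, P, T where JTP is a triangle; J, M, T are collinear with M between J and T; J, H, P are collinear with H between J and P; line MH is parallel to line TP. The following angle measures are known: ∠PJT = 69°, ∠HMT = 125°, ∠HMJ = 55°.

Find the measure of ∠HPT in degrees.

∠HPT = 56°

1. ∠HJM = 69°  [M on JT, H on JP]
2. ∠JHM = 56°  [△JMH]
3. ∠MHP = 124°  [linear pair at H on JP]
4. ∠HPT = 56°  [MH∥TP, co-interior at P–H]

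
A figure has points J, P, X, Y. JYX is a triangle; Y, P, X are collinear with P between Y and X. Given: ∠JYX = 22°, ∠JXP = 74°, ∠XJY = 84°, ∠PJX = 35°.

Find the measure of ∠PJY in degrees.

1. ∠JYP = 22°  [P on ray YX]
2. ∠JPX = 71°  [△JPX]
3. ∠JPY = 109°  [linear pair at P on YX]
4. ∠PJY = 49°  [△JYP]

∠PJY = 49°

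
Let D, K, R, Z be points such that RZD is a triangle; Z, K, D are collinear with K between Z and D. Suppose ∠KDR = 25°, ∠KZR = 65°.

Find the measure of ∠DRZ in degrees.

∠DRZ = 90°

1. ∠RDZ = 25°  [K on ray DZ]
2. ∠DZR = 65°  [K on ray ZD]
3. ∠DRZ = 90°  [△RZD]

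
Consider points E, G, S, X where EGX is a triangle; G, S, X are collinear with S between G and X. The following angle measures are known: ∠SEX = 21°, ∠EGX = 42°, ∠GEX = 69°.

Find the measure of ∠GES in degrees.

1. ∠EXG = 69°  [△EGX]
2. ∠EGS = 42°  [S on ray GX]
3. ∠EXS = 69°  [S on ray XG]
4. ∠ESX = 90°  [△ESX]
5. ∠ESG = 90°  [linear pair at S on GX]
6. ∠GES = 48°  [△EGS]

∠GES = 48°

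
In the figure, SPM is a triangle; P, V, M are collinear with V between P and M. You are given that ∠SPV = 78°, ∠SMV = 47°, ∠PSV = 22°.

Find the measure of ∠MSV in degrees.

∠MSV = 33°

1. ∠PVS = 80°  [△SPV]
2. ∠MVS = 100°  [linear pair at V on PM]
3. ∠MSV = 33°  [△SVM]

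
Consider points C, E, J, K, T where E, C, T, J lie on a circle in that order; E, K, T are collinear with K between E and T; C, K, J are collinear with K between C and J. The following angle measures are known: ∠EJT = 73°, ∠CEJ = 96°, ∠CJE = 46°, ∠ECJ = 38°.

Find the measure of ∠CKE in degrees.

∠CKE = 115°

1. ∠ECT = 107°  [cyclic ECTJ, opposite ∠C+∠J]
2. ∠CTE = 46°  [same arc EC]
3. ∠CET = 27°  [△ECT]
4. ∠CKE = 115°  [△EKC]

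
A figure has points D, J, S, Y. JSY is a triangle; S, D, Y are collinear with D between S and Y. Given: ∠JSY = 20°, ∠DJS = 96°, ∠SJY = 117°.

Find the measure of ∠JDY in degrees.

∠JDY = 116°

1. ∠DSJ = 20°  [D on ray SY]
2. ∠JDS = 64°  [△JSD]
3. ∠JDY = 116°  [linear pair at D on SY]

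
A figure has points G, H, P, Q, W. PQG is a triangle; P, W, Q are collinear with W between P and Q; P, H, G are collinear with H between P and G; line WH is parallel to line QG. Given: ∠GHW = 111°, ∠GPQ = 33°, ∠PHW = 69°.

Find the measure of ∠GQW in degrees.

1. ∠HPW = 33°  [W on PQ, H on PG]
2. ∠HWP = 78°  [△PWH]
3. ∠HWQ = 102°  [linear pair at W on PQ]
4. ∠GQW = 78°  [WH∥QG, co-interior at Q–W]

∠GQW = 78°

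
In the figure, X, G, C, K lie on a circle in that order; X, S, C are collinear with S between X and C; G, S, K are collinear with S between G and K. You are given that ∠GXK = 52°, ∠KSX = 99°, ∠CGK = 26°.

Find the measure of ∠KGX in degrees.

∠KGX = 73°

1. ∠GCK = 128°  [cyclic XGCK, opposite ∠X+∠C]
2. ∠CSG = 99°  [vertical angles at S]
3. ∠CKG = 26°  [△GCK]
4. ∠GSX = 81°  [linear pair at S on XC]
5. ∠CXG = 26°  [same arc GC]
6. ∠KGX = 73°  [△XSG]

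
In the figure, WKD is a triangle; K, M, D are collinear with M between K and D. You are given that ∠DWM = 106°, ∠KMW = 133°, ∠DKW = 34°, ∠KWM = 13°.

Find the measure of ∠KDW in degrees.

∠KDW = 27°

1. ∠DMW = 47°  [linear pair at M on KD]
2. ∠MDW = 27°  [△WMD]
3. ∠KDW = 27°  [M on ray DK]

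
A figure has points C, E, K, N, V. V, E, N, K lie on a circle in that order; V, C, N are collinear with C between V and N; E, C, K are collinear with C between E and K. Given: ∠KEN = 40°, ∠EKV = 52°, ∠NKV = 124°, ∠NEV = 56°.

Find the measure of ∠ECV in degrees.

∠ECV = 92°

1. ∠KVN = 40°  [same arc NK]
2. ∠ENV = 52°  [same arc VE]
3. ∠KNV = 16°  [△VNK]
4. ∠EVN = 72°  [△VEN]
5. ∠KEV = 16°  [same arc VK]
6. ∠ECV = 92°  [△VCE]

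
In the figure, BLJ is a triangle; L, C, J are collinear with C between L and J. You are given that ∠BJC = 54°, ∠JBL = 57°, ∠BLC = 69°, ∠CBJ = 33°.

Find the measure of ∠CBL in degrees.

∠CBL = 24°

1. ∠BCJ = 93°  [△BCJ]
2. ∠BCL = 87°  [linear pair at C on LJ]
3. ∠CBL = 24°  [△BLC]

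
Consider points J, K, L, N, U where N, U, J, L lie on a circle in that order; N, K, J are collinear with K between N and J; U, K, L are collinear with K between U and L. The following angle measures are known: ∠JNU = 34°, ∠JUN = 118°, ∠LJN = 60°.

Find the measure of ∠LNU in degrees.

1. ∠NJU = 28°  [△NUJ]
2. ∠LUN = 60°  [same arc NL]
3. ∠NLU = 28°  [same arc NU]
4. ∠LNU = 92°  [△NUL]

∠LNU = 92°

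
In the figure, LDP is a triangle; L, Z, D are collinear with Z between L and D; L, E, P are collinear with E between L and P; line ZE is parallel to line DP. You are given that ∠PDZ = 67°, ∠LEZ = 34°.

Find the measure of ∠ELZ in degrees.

1. ∠LDP = 67°  [Z on ray DL]
2. ∠DPL = 34°  [ZE∥DP, corresponding at E]
3. ∠DLP = 79°  [△LDP]
4. ∠ELZ = 79°  [Z on LD, E on LP]

∠ELZ = 79°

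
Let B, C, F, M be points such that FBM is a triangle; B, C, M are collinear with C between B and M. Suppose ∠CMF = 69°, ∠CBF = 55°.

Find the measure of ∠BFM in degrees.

∠BFM = 56°

1. ∠BMF = 69°  [C on ray MB]
2. ∠FBM = 55°  [C on ray BM]
3. ∠BFM = 56°  [△FBM]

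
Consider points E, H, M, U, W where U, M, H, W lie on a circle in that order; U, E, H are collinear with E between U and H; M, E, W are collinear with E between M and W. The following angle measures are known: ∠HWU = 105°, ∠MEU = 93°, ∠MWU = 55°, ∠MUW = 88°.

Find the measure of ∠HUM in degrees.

1. ∠HMU = 75°  [cyclic UMHW, opposite ∠M+∠W]
2. ∠MHU = 55°  [same arc UM]
3. ∠HUM = 50°  [△UMH]

∠HUM = 50°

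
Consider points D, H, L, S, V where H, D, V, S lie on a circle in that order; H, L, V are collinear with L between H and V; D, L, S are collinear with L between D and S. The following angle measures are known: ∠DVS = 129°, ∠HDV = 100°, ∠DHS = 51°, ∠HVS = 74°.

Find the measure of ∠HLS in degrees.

1. ∠HSV = 80°  [cyclic HDVS, opposite ∠D+∠S]
2. ∠HDS = 74°  [same arc HS]
3. ∠SHV = 26°  [△HVS]
4. ∠DSH = 55°  [△HDS]
5. ∠HLS = 99°  [△HLS]

∠HLS = 99°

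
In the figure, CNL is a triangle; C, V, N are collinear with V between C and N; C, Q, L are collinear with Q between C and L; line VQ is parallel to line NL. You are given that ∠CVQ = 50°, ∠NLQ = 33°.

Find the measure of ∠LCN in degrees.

1. ∠CNL = 50°  [VQ∥NL, corresponding at V]
2. ∠CLN = 33°  [Q on ray LC]
3. ∠LCN = 97°  [△CNL]

∠LCN = 97°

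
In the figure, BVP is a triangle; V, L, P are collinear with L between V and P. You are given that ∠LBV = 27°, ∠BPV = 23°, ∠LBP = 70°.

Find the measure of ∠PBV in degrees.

∠PBV = 97°

1. ∠BPL = 23°  [L on ray PV]
2. ∠BLP = 87°  [△BLP]
3. ∠BLV = 93°  [linear pair at L on VP]
4. ∠BVL = 60°  [△BVL]
5. ∠BVP = 60°  [L on ray VP]
6. ∠PBV = 97°  [△BVP]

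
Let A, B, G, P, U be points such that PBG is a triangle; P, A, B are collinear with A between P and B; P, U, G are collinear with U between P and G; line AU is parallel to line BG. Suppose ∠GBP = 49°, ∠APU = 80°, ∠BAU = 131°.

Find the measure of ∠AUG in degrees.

∠AUG = 129°

1. ∠PAU = 49°  [AU∥BG, corresponding at A]
2. ∠AUP = 51°  [△PAU]
3. ∠AUG = 129°  [linear pair at U on PG]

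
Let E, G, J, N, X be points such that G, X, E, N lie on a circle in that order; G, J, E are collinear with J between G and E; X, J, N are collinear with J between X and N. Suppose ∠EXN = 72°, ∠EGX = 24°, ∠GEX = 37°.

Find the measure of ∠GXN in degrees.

∠GXN = 47°

1. ∠EJX = 71°  [△XJE]
2. ∠GJX = 109°  [linear pair at J on GE]
3. ∠GXN = 47°  [△GJX]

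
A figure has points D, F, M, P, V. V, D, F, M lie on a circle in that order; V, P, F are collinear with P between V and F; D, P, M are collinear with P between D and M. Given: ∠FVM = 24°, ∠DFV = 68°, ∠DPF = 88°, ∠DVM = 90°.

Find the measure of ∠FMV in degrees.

∠FMV = 134°

1. ∠DMV = 68°  [same arc VD]
2. ∠MDV = 22°  [△VDM]
3. ∠MFV = 22°  [same arc VM]
4. ∠FMV = 134°  [△VFM]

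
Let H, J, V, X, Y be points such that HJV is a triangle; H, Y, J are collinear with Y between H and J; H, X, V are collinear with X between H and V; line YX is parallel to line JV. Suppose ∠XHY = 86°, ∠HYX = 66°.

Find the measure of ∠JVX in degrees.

1. ∠HXY = 28°  [△HYX]
2. ∠VXY = 152°  [linear pair at X on HV]
3. ∠JVX = 28°  [YX∥JV, co-interior at V–X]

∠JVX = 28°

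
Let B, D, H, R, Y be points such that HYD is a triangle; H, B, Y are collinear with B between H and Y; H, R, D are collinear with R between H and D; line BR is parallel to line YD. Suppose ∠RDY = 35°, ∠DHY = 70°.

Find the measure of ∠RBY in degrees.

∠RBY = 105°

1. ∠HDY = 35°  [R on ray DH]
2. ∠DYH = 75°  [△HYD]
3. ∠HBR = 75°  [BR∥YD, corresponding at B]
4. ∠RBY = 105°  [linear pair at B on HY]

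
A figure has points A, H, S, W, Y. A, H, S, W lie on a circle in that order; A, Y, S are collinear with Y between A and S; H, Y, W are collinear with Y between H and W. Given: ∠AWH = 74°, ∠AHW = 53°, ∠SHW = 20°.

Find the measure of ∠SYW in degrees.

1. ∠SAW = 20°  [same arc SW]
2. ∠AYW = 86°  [△AYW]
3. ∠SYW = 94°  [linear pair at Y on AS]

∠SYW = 94°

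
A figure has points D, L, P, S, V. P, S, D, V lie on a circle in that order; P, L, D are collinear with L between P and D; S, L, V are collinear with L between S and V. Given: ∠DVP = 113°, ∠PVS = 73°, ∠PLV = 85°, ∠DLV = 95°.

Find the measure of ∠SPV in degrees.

∠SPV = 62°

1. ∠DSP = 67°  [cyclic PSDV, opposite ∠S+∠V]
2. ∠PDS = 73°  [same arc PS]
3. ∠PLS = 95°  [vertical angles at L]
4. ∠DPS = 40°  [△PSD]
5. ∠PSV = 45°  [△PLS]
6. ∠SPV = 62°  [△PSV]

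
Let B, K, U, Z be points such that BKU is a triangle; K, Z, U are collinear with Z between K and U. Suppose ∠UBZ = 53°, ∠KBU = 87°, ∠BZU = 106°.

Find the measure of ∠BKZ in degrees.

1. ∠BUZ = 21°  [△BZU]
2. ∠BUK = 21°  [Z on ray UK]
3. ∠BKU = 72°  [△BKU]
4. ∠BKZ = 72°  [Z on ray KU]

∠BKZ = 72°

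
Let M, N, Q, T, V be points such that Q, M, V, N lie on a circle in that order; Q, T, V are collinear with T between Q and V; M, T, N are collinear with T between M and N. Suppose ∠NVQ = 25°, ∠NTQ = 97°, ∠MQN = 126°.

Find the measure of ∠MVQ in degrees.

∠MVQ = 29°

1. ∠NMQ = 25°  [same arc QN]
2. ∠MNQ = 29°  [△QMN]
3. ∠MVQ = 29°  [same arc QM]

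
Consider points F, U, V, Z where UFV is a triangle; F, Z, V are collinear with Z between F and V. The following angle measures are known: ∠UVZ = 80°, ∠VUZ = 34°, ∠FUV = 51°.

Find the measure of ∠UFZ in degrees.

∠UFZ = 49°

1. ∠FVU = 80°  [Z on ray VF]
2. ∠UFV = 49°  [△UFV]
3. ∠UFZ = 49°  [Z on ray FV]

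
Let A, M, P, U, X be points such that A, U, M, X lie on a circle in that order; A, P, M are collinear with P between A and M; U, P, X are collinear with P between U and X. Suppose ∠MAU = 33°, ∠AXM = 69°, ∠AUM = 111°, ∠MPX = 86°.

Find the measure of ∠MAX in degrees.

∠MAX = 50°

1. ∠AMU = 36°  [△AUM]
2. ∠APX = 94°  [linear pair at P on AM]
3. ∠AXU = 36°  [same arc AU]
4. ∠MAX = 50°  [△APX]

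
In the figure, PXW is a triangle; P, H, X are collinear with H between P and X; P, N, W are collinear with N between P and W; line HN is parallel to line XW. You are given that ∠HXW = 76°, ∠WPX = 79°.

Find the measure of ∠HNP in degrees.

∠HNP = 25°

1. ∠PXW = 76°  [H on ray XP]
2. ∠PWX = 25°  [△PXW]
3. ∠HNP = 25°  [HN∥XW, corresponding at N]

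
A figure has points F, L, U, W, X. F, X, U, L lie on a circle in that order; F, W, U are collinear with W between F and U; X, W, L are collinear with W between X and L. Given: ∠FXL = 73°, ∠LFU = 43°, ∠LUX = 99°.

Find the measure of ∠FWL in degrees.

1. ∠FUL = 73°  [same arc FL]
2. ∠LXU = 43°  [same arc UL]
3. ∠ULX = 38°  [△XUL]
4. ∠LWU = 69°  [△UWL]
5. ∠FWL = 111°  [linear pair at W on FU]

∠FWL = 111°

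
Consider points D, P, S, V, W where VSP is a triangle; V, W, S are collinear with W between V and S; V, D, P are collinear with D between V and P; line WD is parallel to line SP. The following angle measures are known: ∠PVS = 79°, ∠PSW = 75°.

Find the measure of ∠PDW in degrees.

1. ∠PSV = 75°  [W on ray SV]
2. ∠SPV = 26°  [△VSP]
3. ∠VDW = 26°  [WD∥SP, corresponding at D]
4. ∠PDW = 154°  [linear pair at D on VP]

∠PDW = 154°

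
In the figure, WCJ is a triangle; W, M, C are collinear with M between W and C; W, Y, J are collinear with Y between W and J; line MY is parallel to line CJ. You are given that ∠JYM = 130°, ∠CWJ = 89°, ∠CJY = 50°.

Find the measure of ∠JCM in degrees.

∠JCM = 41°

1. ∠CJW = 50°  [Y on ray JW]
2. ∠JCW = 41°  [△WCJ]
3. ∠JCM = 41°  [M on ray CW]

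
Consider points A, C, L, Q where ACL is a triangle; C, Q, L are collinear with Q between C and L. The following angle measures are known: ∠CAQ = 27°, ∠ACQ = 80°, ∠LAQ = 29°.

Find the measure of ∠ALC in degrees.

∠ALC = 44°

1. ∠AQC = 73°  [△ACQ]
2. ∠AQL = 107°  [linear pair at Q on CL]
3. ∠ALQ = 44°  [△AQL]
4. ∠ALC = 44°  [Q on ray LC]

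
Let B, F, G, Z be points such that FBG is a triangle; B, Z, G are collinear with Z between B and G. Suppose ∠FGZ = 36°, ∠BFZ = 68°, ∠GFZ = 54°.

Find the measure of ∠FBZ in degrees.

∠FBZ = 22°

1. ∠FZG = 90°  [△FZG]
2. ∠BZF = 90°  [linear pair at Z on BG]
3. ∠FBZ = 22°  [△FBZ]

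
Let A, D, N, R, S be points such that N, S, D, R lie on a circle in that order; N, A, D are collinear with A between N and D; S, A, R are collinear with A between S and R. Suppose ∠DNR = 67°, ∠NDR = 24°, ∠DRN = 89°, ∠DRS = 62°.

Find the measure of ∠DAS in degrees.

1. ∠NSR = 24°  [same arc NR]
2. ∠DNS = 62°  [same arc SD]
3. ∠NAS = 94°  [△NAS]
4. ∠DAS = 86°  [linear pair at A on ND]

∠DAS = 86°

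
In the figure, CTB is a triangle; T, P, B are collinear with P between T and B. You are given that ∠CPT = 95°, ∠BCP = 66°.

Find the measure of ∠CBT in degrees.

∠CBT = 29°

1. ∠BPC = 85°  [linear pair at P on TB]
2. ∠CBP = 29°  [△CPB]
3. ∠CBT = 29°  [P on ray BT]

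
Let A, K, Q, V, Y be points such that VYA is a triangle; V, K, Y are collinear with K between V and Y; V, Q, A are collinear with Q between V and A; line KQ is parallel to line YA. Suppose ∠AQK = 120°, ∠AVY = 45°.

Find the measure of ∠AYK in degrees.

∠AYK = 75°

1. ∠KQV = 60°  [linear pair at Q on VA]
2. ∠KVQ = 45°  [K on VY, Q on VA]
3. ∠QKV = 75°  [△VKQ]
4. ∠QKY = 105°  [linear pair at K on VY]
5. ∠AYK = 75°  [KQ∥YA, co-interior at Y–K]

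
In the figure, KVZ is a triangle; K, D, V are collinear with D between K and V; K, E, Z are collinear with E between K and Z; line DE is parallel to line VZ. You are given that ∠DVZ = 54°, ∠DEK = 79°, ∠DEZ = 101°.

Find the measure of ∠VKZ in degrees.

1. ∠KVZ = 54°  [D on ray VK]
2. ∠KZV = 79°  [DE∥VZ, corresponding at E]
3. ∠VKZ = 47°  [△KVZ]

∠VKZ = 47°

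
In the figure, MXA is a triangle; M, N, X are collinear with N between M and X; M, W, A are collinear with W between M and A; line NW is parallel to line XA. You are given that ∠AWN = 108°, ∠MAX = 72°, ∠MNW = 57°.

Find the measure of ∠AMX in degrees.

∠AMX = 51°

1. ∠MWN = 72°  [linear pair at W on MA]
2. ∠NMW = 51°  [△MNW]
3. ∠AMX = 51°  [N on MX, W on MA]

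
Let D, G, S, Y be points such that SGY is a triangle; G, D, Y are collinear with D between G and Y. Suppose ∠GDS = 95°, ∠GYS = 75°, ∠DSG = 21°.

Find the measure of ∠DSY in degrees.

1. ∠SDY = 85°  [linear pair at D on GY]
2. ∠DYS = 75°  [D on ray YG]
3. ∠DSY = 20°  [△SDY]

∠DSY = 20°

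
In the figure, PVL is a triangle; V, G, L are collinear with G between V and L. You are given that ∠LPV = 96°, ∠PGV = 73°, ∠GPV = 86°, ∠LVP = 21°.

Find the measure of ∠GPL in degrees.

∠GPL = 10°

1. ∠PLV = 63°  [△PVL]
2. ∠LGP = 107°  [linear pair at G on VL]
3. ∠GLP = 63°  [G on ray LV]
4. ∠GPL = 10°  [△PGL]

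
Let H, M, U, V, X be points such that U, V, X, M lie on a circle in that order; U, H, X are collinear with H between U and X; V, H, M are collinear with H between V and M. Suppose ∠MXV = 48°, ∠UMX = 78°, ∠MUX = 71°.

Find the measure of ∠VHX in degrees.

∠VHX = 92°

1. ∠MUV = 132°  [cyclic UVXM, opposite ∠U+∠X]
2. ∠MXU = 31°  [△UXM]
3. ∠MVX = 71°  [same arc XM]
4. ∠MVU = 31°  [same arc UM]
5. ∠UMV = 17°  [△UVM]
6. ∠UXV = 17°  [same arc UV]
7. ∠VHX = 92°  [△VHX]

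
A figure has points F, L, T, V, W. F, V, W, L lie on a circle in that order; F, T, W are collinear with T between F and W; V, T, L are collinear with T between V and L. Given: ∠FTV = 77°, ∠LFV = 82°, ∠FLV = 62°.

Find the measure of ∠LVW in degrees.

1. ∠VTW = 103°  [linear pair at T on FW]
2. ∠FWV = 62°  [same arc FV]
3. ∠LVW = 15°  [△VTW]

∠LVW = 15°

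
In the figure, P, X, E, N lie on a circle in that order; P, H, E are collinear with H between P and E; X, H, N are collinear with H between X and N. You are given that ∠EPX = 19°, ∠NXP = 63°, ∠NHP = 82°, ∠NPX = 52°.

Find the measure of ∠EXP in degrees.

∠EXP = 96°

1. ∠NEP = 63°  [same arc PN]
2. ∠PNX = 65°  [△PXN]
3. ∠EPN = 33°  [△PHN]
4. ∠ENP = 84°  [△PEN]
5. ∠EXP = 96°  [cyclic PXEN, opposite ∠X+∠N]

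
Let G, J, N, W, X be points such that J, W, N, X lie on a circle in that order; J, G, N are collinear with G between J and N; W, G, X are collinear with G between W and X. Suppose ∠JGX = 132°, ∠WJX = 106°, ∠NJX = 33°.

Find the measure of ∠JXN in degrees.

1. ∠JXW = 15°  [△JGX]
2. ∠JWX = 59°  [△JWX]
3. ∠JNX = 59°  [same arc JX]
4. ∠JXN = 88°  [△JNX]

∠JXN = 88°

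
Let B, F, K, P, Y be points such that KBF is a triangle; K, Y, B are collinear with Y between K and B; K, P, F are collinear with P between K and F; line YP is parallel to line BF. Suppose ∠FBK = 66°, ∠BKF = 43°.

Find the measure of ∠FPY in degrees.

1. ∠BFK = 71°  [△KBF]
2. ∠KPY = 71°  [YP∥BF, corresponding at P]
3. ∠FPY = 109°  [linear pair at P on KF]

∠FPY = 109°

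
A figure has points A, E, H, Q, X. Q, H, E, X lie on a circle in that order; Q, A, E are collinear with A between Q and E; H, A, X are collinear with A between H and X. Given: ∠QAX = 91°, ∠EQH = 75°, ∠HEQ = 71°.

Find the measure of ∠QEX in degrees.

∠QEX = 16°

1. ∠EAX = 89°  [linear pair at A on QE]
2. ∠EXH = 75°  [same arc HE]
3. ∠QEX = 16°  [△EAX]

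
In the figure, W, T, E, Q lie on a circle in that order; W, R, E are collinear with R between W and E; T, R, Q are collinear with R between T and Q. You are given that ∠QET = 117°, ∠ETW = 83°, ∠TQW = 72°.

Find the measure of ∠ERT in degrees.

∠ERT = 70°

1. ∠QWT = 63°  [cyclic WTEQ, opposite ∠W+∠E]
2. ∠TEW = 72°  [same arc WT]
3. ∠QTW = 45°  [△WTQ]
4. ∠EWT = 25°  [△WTE]
5. ∠TRW = 110°  [△WRT]
6. ∠ERT = 70°  [linear pair at R on WE]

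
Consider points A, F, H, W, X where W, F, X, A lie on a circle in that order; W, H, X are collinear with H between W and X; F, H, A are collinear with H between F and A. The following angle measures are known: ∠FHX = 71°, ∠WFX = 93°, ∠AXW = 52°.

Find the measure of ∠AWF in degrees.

∠AWF = 60°

1. ∠AHW = 71°  [vertical angles at H]
2. ∠WAX = 87°  [cyclic WFXA, opposite ∠F+∠A]
3. ∠AFW = 52°  [same arc WA]
4. ∠AWX = 41°  [△WXA]
5. ∠FAW = 68°  [△WHA]
6. ∠AWF = 60°  [△WFA]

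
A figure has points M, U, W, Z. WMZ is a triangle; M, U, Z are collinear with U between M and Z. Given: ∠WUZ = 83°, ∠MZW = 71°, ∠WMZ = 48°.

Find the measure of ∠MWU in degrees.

∠MWU = 35°

1. ∠MUW = 97°  [linear pair at U on MZ]
2. ∠UMW = 48°  [U on ray MZ]
3. ∠MWU = 35°  [△WMU]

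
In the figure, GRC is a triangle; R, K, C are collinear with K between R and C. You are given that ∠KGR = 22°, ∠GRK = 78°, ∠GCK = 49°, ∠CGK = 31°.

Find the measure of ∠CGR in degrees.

∠CGR = 53°

1. ∠CRG = 78°  [K on ray RC]
2. ∠GCR = 49°  [K on ray CR]
3. ∠CGR = 53°  [△GRC]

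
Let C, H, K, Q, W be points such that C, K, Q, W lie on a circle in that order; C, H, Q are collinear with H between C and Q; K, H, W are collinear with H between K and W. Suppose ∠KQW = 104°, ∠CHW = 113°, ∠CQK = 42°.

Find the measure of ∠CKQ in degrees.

1. ∠KCW = 76°  [cyclic CKQW, opposite ∠C+∠Q]
2. ∠KHQ = 113°  [vertical angles at H]
3. ∠CWK = 42°  [same arc CK]
4. ∠CKW = 62°  [△CKW]
5. ∠CHK = 67°  [linear pair at H on CQ]
6. ∠KCQ = 51°  [△CHK]
7. ∠CKQ = 87°  [△CKQ]

∠CKQ = 87°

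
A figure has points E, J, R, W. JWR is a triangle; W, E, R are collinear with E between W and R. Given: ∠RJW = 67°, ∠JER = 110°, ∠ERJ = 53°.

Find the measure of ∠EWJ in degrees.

1. ∠JRW = 53°  [E on ray RW]
2. ∠JWR = 60°  [△JWR]
3. ∠EWJ = 60°  [E on ray WR]

∠EWJ = 60°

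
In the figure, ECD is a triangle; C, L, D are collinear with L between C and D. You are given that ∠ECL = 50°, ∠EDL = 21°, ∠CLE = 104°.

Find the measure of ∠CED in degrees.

1. ∠DCE = 50°  [L on ray CD]
2. ∠CDE = 21°  [L on ray DC]
3. ∠CED = 109°  [△ECD]

∠CED = 109°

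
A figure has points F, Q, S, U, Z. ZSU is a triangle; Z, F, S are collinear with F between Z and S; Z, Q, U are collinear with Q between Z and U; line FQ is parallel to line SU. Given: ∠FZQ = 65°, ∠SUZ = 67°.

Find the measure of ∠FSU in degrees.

∠FSU = 48°

1. ∠SZU = 65°  [F on ZS, Q on ZU]
2. ∠USZ = 48°  [△ZSU]
3. ∠FSU = 48°  [F on ray SZ]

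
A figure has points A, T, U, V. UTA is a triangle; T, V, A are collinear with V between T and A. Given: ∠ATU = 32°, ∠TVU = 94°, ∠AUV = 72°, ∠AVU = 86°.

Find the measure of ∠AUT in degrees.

∠AUT = 126°

1. ∠UAV = 22°  [△UVA]
2. ∠TAU = 22°  [V on ray AT]
3. ∠AUT = 126°  [△UTA]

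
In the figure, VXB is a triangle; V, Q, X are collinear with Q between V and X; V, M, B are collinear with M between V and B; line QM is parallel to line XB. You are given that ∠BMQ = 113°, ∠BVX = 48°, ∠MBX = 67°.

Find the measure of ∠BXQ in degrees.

1. ∠VBX = 67°  [M on ray BV]
2. ∠BXV = 65°  [△VXB]
3. ∠BXQ = 65°  [Q on ray XV]

∠BXQ = 65°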